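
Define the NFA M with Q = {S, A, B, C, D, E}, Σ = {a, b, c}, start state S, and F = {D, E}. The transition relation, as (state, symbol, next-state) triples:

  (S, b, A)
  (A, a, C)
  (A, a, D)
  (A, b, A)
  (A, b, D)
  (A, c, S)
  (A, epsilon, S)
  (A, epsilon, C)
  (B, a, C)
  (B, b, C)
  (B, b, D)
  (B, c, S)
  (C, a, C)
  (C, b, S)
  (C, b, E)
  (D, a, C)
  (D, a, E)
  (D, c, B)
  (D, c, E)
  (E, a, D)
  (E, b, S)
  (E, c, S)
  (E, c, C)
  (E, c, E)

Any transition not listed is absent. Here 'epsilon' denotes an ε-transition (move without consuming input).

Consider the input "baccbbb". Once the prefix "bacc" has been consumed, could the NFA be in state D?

Start in {S}.
Read 'b': {S} → {S, A, C}.
Read 'a': {S, A, C} → {C, D}.
Read 'c': {C, D} → {B, E}.
Read 'c': {B, E} → {S, C, E}.
State D is not in {S, C, E}.

No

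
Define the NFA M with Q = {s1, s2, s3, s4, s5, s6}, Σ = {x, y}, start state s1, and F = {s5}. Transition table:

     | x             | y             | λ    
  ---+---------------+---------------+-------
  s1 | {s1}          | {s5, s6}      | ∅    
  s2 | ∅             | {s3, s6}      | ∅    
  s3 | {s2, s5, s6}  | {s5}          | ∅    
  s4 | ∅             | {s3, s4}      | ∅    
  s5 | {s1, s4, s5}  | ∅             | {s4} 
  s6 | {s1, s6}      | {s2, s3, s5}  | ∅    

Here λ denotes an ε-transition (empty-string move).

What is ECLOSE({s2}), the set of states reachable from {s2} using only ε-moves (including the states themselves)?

Begin with {s2}.
No ε-moves leave this set, so the closure equals the set itself.

{s2}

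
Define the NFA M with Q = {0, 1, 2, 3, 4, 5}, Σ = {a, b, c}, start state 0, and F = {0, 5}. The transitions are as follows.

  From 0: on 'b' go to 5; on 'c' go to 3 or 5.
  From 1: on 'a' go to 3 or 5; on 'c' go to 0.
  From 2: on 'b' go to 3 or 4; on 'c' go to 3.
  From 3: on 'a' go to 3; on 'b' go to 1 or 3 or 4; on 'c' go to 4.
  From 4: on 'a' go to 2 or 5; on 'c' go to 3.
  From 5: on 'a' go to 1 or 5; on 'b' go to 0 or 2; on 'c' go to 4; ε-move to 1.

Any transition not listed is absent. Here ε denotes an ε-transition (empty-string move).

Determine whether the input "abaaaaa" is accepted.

No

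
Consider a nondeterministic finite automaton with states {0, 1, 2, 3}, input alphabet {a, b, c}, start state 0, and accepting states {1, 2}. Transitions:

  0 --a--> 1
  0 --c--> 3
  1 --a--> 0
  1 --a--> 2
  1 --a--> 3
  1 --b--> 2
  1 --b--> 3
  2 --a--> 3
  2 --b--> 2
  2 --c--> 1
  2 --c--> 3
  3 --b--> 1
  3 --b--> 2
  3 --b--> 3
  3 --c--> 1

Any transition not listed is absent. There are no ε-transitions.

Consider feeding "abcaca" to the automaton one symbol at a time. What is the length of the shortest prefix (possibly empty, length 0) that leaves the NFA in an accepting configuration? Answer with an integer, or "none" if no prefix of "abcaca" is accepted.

Start in {0}.
Read 'a': {0} → {1}.
None of the earlier sets intersect F, but {1} does.

1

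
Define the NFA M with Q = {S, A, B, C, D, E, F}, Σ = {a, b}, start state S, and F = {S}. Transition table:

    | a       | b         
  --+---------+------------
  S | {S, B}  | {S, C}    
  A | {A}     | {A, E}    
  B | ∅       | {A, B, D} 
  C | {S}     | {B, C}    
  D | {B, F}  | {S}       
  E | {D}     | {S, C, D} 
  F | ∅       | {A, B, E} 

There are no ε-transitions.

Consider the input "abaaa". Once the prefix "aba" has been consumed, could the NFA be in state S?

Start in {S}.
Read 'a': S→{S, B}; now {S, B}.
Read 'b': S→{S, C}, B→{A, B, D}; now {S, A, B, C, D}.
Read 'a': S→{S, B}, A→{A}, B→∅, C→{S}, D→{B, F}; now {S, A, B, F}.
State S is in {S, A, B, F}.

Yes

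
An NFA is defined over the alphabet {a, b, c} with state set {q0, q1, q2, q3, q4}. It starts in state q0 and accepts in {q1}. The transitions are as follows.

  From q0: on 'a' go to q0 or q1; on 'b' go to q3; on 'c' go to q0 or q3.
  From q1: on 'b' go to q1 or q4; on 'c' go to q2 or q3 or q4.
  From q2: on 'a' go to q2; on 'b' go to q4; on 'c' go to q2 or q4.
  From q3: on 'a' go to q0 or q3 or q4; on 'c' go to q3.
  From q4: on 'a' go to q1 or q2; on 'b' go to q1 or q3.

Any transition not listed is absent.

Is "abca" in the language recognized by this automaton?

Yes

Start in {q0}.
Read 'a': q0→{q0, q1}; now {q0, q1}.
Read 'b': q0→{q3}, q1→{q1, q4}; now {q1, q3, q4}.
Read 'c': q1→{q2, q3, q4}, q3→{q3}, q4→∅; now {q2, q3, q4}.
Read 'a': q2→{q2}, q3→{q0, q3, q4}, q4→{q1, q2}; now {q0, q1, q2, q3, q4}.
The final set {q0, q1, q2, q3, q4} contains the accepting state q1.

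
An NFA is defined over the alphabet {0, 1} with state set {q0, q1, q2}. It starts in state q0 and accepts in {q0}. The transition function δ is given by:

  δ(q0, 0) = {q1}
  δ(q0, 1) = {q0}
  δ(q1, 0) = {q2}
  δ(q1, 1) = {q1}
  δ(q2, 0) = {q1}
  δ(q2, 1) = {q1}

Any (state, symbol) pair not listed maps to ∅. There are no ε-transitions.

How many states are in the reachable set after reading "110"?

1

Start in {q0}.
Read '1': {q0} → {q0}.
Read '1': {q0} → {q0}.
Read '0': {q0} → {q1}.
That set has 1 state.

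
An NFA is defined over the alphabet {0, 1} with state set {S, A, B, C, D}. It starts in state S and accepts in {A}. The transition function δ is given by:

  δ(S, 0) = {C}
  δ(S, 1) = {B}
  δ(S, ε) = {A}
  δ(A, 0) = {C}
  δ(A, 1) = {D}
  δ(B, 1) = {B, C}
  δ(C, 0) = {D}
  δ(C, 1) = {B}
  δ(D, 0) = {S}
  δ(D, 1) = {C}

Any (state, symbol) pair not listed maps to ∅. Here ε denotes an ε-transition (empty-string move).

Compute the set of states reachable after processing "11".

{B, C}

Start: ε-closure({S}) = {S, A}.
Read '1': {S, A} → {B, D}.
Read '1': {B, D} → {B, C}.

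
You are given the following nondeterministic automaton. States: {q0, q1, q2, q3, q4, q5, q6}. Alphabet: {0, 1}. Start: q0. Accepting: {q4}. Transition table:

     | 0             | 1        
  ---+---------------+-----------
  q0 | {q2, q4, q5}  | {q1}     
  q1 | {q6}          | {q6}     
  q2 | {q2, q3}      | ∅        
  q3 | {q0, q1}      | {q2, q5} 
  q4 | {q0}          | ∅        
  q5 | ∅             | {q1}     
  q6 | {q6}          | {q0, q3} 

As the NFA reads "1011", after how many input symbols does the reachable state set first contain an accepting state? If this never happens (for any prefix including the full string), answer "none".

none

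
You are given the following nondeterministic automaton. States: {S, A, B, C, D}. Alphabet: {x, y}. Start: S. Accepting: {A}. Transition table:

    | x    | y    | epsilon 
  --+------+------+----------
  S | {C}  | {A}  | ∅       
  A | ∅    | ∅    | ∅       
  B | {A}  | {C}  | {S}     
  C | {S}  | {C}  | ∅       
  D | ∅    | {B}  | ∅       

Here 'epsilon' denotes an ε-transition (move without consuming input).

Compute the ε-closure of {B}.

Begin with {B}.
ε-move B → S; add S.

{S, B}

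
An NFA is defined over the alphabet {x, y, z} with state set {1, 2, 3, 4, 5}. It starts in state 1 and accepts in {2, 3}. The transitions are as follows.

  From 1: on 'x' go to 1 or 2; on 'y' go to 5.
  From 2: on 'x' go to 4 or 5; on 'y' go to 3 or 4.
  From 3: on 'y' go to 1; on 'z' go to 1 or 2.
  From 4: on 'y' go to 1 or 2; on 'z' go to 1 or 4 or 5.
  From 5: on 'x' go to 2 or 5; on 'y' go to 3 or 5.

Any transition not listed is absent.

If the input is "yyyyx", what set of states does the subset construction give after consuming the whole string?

Start in {1}.
Read 'y': 1→{5}; now {5}.
Read 'y': 5→{3, 5}; now {3, 5}.
Read 'y': 3→{1}, 5→{3, 5}; now {1, 3, 5}.
Read 'y': 1→{5}, 3→{1}, 5→{3, 5}; now {1, 3, 5}.
Read 'x': 1→{1, 2}, 3→∅, 5→{2, 5}; now {1, 2, 5}.

{1, 2, 5}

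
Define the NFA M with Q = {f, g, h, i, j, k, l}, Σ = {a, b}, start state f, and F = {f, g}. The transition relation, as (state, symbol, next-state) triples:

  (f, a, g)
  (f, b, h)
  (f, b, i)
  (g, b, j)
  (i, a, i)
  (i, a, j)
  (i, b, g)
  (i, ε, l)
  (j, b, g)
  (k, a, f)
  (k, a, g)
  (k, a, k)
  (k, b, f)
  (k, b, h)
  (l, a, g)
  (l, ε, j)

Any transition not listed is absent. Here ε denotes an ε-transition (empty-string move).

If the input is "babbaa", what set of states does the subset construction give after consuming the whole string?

Start in {f}.
Read 'b': f→{h, i}; union {h, i}; ε-closure = {h, i, j, l}.
Read 'a': h→∅, i→{i, j}, j→∅, l→{g}; union {g, i, j}; ε-closure = {g, i, j, l}.
Read 'b': g→{j}, i→{g}, j→{g}, l→∅; now {g, j}.
Read 'b': g→{j}, j→{g}; now {g, j}.
Read 'a': g→∅, j→∅; now ∅.
The set is empty and remains empty for the remaining 1 symbol.

∅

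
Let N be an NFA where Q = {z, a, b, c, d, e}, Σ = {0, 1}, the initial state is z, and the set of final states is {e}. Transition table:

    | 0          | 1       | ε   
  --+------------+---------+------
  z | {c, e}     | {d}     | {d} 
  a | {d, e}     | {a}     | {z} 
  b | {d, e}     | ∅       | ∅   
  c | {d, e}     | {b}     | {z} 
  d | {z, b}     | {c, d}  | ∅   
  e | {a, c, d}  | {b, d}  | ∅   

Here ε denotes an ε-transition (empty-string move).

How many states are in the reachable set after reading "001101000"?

Start: ε-closure({z}) = {z, d}.
Read '0': {z, d} → {z, b, c, d, e}.
Read '0': {z, b, c, d, e} → {z, a, b, c, d, e}.
Read '1': {z, a, b, c, d, e} → {z, a, b, c, d}.
Read '1': {z, a, b, c, d} → {z, a, b, c, d}.
Read '0': {z, a, b, c, d} → {z, b, c, d, e}.
Read '1': {z, b, c, d, e} → {z, b, c, d}.
Read '0': {z, b, c, d} → {z, b, c, d, e}.
Read '0': {z, b, c, d, e} → {z, a, b, c, d, e}.
Read '0': {z, a, b, c, d, e} → {z, a, b, c, d, e}.
That set has 6 states.

6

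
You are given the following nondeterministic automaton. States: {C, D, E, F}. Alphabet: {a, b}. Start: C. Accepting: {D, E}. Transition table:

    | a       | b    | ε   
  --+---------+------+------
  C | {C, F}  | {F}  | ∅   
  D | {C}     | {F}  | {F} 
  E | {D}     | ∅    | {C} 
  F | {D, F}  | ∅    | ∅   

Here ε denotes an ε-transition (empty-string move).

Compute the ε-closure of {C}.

{C}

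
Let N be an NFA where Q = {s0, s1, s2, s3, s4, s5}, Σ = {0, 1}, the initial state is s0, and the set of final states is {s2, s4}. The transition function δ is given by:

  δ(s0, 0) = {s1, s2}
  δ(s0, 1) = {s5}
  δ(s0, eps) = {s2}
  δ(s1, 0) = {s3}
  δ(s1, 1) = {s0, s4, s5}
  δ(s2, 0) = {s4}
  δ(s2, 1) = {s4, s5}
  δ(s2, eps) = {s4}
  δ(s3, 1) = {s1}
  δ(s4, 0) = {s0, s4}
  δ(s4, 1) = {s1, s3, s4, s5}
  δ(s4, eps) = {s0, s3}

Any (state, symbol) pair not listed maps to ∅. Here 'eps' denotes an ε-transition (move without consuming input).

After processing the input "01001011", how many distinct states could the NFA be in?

Start: ε-closure({s0}) = {s0, s2, s3, s4}.
Read '0': s0→{s1, s2}, s2→{s4}, s3→∅, s4→{s0, s4}; union {s0, s1, s2, s4}; ε-closure = {s0, s1, s2, s3, s4}.
Read '1': s0→{s5}, s1→{s0, s4, s5}, s2→{s4, s5}, s3→{s1}, s4→{s1, s3, s4, s5}; union {s0, s1, s3, s4, s5}; ε-closure = {s0, s1, s2, s3, s4, s5}.
Read '0': s0→{s1, s2}, s1→{s3}, s2→{s4}, s3→∅, s4→{s0, s4}, s5→∅; now {s0, s1, s2, s3, s4}.
Read '0': s0→{s1, s2}, s1→{s3}, s2→{s4}, s3→∅, s4→{s0, s4}; now {s0, s1, s2, s3, s4}.
Read '1': s0→{s5}, s1→{s0, s4, s5}, s2→{s4, s5}, s3→{s1}, s4→{s1, s3, s4, s5}; union {s0, s1, s3, s4, s5}; ε-closure = {s0, s1, s2, s3, s4, s5}.
Read '0': s0→{s1, s2}, s1→{s3}, s2→{s4}, s3→∅, s4→{s0, s4}, s5→∅; now {s0, s1, s2, s3, s4}.
Read '1': s0→{s5}, s1→{s0, s4, s5}, s2→{s4, s5}, s3→{s1}, s4→{s1, s3, s4, s5}; union {s0, s1, s3, s4, s5}; ε-closure = {s0, s1, s2, s3, s4, s5}.
Read '1': s0→{s5}, s1→{s0, s4, s5}, s2→{s4, s5}, s3→{s1}, s4→{s1, s3, s4, s5}, s5→∅; union {s0, s1, s3, s4, s5}; ε-closure = {s0, s1, s2, s3, s4, s5}.
That set has 6 states.

6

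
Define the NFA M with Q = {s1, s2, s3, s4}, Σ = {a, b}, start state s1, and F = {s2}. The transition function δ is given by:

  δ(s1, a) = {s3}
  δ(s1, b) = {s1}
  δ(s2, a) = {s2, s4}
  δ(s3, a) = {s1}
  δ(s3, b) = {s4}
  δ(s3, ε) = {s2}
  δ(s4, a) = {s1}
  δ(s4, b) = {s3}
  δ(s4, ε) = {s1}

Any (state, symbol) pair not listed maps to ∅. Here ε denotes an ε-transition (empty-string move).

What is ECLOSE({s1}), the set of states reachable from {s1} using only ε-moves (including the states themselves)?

Begin with {s1}.
No ε-moves leave this set, so the closure equals the set itself.

{s1}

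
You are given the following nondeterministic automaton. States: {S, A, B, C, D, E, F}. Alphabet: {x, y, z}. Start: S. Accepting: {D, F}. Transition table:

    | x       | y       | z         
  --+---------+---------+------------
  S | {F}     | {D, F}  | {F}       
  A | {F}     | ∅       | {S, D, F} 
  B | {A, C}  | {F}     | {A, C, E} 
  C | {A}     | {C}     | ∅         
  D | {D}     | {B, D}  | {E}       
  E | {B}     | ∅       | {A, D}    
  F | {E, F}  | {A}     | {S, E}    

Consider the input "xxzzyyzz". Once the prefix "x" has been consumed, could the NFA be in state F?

Yes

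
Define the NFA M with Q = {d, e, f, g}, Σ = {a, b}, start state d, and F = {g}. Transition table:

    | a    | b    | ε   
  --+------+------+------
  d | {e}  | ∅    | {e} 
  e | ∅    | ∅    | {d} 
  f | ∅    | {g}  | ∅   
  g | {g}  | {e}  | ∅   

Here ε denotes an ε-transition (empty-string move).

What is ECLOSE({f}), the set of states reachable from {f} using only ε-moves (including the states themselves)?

{f}

Begin with {f}.
No ε-moves leave this set, so the closure equals the set itself.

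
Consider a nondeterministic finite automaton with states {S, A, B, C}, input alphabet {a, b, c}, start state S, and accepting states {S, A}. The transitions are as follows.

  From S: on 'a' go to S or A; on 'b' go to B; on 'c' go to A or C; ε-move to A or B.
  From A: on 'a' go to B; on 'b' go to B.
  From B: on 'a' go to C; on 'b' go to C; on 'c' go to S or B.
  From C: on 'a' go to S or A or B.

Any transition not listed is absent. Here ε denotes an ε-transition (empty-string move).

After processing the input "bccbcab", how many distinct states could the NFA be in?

2

Start: ε-closure({S}) = {S, A, B}.
Read 'b': {S, A, B} → {B, C}.
Read 'c': {B, C} → {S, A, B}.
Read 'c': {S, A, B} → {S, A, B, C}.
Read 'b': {S, A, B, C} → {B, C}.
Read 'c': {B, C} → {S, A, B}.
Read 'a': {S, A, B} → {S, A, B, C}.
Read 'b': {S, A, B, C} → {B, C}.
That set has 2 states.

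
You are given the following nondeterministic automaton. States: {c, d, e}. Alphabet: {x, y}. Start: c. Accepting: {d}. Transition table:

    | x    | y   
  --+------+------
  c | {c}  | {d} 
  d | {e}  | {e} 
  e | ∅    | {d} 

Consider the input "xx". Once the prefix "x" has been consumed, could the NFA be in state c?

Start in {c}.
Read 'x': c→{c}; now {c}.
State c is in {c}.

Yes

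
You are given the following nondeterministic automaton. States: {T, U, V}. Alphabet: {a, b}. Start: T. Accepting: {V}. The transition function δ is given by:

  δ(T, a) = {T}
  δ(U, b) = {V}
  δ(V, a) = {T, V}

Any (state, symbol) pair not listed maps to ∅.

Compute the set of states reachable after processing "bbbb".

Start in {T}.
Read 'b': {T} → ∅.
The set is empty and remains empty for the remaining 3 symbols.

∅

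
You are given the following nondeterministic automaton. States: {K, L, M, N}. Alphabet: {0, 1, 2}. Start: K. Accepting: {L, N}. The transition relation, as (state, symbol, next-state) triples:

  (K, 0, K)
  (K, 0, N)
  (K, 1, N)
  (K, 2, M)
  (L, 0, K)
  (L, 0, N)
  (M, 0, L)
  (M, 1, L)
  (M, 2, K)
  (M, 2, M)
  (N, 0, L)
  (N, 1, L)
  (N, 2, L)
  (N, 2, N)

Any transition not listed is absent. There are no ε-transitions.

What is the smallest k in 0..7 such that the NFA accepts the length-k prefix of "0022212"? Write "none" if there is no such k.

Start in {K}.
Read '0': K→{K, N}; now {K, N}.
None of the earlier sets intersect F, but {K, N} does.

1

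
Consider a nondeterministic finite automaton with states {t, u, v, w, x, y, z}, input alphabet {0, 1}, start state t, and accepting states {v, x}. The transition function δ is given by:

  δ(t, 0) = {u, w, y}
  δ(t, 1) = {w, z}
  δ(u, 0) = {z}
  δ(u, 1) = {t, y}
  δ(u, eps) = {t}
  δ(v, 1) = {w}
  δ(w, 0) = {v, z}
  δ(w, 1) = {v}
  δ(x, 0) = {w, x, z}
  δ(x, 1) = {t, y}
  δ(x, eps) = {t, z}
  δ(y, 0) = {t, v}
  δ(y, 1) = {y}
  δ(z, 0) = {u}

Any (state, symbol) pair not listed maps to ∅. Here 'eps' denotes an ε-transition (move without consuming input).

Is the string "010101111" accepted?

Yes

Start in {t}.
Read '0': t→{u, w, y}; union {u, w, y}; ε-closure = {t, u, w, y}.
Read '1': t→{w, z}, u→{t, y}, w→{v}, y→{y}; now {t, v, w, y, z}.
Read '0': t→{u, w, y}, v→∅, w→{v, z}, y→{t, v}, z→{u}; now {t, u, v, w, y, z}.
Read '1': t→{w, z}, u→{t, y}, v→{w}, w→{v}, y→{y}, z→∅; now {t, v, w, y, z}.
Read '0': t→{u, w, y}, v→∅, w→{v, z}, y→{t, v}, z→{u}; now {t, u, v, w, y, z}.
Read '1': t→{w, z}, u→{t, y}, v→{w}, w→{v}, y→{y}, z→∅; now {t, v, w, y, z}.
Read '1': t→{w, z}, v→{w}, w→{v}, y→{y}, z→∅; now {v, w, y, z}.
Read '1': v→{w}, w→{v}, y→{y}, z→∅; now {v, w, y}.
Read '1': v→{w}, w→{v}, y→{y}; now {v, w, y}.
The final set {v, w, y} contains the accepting state v.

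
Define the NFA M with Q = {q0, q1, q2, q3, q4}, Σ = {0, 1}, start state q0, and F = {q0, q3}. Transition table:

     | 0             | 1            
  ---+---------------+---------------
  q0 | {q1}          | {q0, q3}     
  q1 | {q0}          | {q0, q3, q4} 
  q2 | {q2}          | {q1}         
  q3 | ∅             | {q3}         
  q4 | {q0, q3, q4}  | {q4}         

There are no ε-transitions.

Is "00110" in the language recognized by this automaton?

Start in {q0}.
Read '0': {q0} → {q1}.
Read '0': {q1} → {q0}.
Read '1': {q0} → {q0, q3}.
Read '1': {q0, q3} → {q0, q3}.
Read '0': {q0, q3} → {q1}.
The final set {q1} contains no accepting state.

No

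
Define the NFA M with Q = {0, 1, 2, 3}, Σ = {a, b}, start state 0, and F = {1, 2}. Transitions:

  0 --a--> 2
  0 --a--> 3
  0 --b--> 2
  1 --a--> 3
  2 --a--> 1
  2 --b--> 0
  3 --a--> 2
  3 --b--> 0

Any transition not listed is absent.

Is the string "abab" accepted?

Start in {0}.
Read 'a': 0→{2, 3}; now {2, 3}.
Read 'b': 2→{0}, 3→{0}; now {0}.
Read 'a': 0→{2, 3}; now {2, 3}.
Read 'b': 2→{0}, 3→{0}; now {0}.
The final set {0} contains no accepting state.

No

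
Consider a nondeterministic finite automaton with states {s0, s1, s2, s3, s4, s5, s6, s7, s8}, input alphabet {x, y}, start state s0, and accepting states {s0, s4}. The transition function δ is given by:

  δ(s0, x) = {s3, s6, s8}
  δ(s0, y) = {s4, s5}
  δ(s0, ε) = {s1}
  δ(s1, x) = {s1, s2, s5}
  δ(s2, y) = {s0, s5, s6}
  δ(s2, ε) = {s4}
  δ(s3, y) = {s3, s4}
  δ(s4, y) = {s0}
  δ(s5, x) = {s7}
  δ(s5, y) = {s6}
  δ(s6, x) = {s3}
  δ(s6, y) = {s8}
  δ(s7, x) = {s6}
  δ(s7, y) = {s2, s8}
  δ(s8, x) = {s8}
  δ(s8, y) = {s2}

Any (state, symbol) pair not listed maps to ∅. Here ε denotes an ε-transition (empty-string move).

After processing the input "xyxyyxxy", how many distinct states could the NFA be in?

8

Start: ε-closure({s0}) = {s0, s1}.
Read 'x': s0→{s3, s6, s8}, s1→{s1, s2, s5}; union {s1, s2, s3, s5, s6, s8}; ε-closure = {s1, s2, s3, s4, s5, s6, s8}.
Read 'y': s1→∅, s2→{s0, s5, s6}, s3→{s3, s4}, s4→{s0}, s5→{s6}, s6→{s8}, s8→{s2}; union {s0, s2, s3, s4, s5, s6, s8}; ε-closure = {s0, s1, s2, s3, s4, s5, s6, s8}.
Read 'x': s0→{s3, s6, s8}, s1→{s1, s2, s5}, s2→∅, s3→∅, s4→∅, s5→{s7}, s6→{s3}, s8→{s8}; union {s1, s2, s3, s5, s6, s7, s8}; ε-closure = {s1, s2, s3, s4, s5, s6, s7, s8}.
Read 'y': s1→∅, s2→{s0, s5, s6}, s3→{s3, s4}, s4→{s0}, s5→{s6}, s6→{s8}, s7→{s2, s8}, s8→{s2}; union {s0, s2, s3, s4, s5, s6, s8}; ε-closure = {s0, s1, s2, s3, s4, s5, s6, s8}.
Read 'y': s0→{s4, s5}, s1→∅, s2→{s0, s5, s6}, s3→{s3, s4}, s4→{s0}, s5→{s6}, s6→{s8}, s8→{s2}; union {s0, s2, s3, s4, s5, s6, s8}; ε-closure = {s0, s1, s2, s3, s4, s5, s6, s8}.
Read 'x': s0→{s3, s6, s8}, s1→{s1, s2, s5}, s2→∅, s3→∅, s4→∅, s5→{s7}, s6→{s3}, s8→{s8}; union {s1, s2, s3, s5, s6, s7, s8}; ε-closure = {s1, s2, s3, s4, s5, s6, s7, s8}.
Read 'x': s1→{s1, s2, s5}, s2→∅, s3→∅, s4→∅, s5→{s7}, s6→{s3}, s7→{s6}, s8→{s8}; union {s1, s2, s3, s5, s6, s7, s8}; ε-closure = {s1, s2, s3, s4, s5, s6, s7, s8}.
Read 'y': s1→∅, s2→{s0, s5, s6}, s3→{s3, s4}, s4→{s0}, s5→{s6}, s6→{s8}, s7→{s2, s8}, s8→{s2}; union {s0, s2, s3, s4, s5, s6, s8}; ε-closure = {s0, s1, s2, s3, s4, s5, s6, s8}.
That set has 8 states.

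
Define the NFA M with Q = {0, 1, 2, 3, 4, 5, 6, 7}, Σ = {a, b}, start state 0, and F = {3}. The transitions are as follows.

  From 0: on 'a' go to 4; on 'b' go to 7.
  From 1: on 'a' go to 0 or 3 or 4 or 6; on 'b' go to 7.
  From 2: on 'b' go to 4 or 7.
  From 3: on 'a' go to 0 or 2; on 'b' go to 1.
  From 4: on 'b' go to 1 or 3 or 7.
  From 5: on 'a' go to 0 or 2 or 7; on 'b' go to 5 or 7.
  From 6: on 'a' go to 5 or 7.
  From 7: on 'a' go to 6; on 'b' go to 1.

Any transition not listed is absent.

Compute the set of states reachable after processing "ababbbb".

Start in {0}.
Read 'a': {0} → {4}.
Read 'b': {4} → {1, 3, 7}.
Read 'a': {1, 3, 7} → {0, 2, 3, 4, 6}.
Read 'b': {0, 2, 3, 4, 6} → {1, 3, 4, 7}.
Read 'b': {1, 3, 4, 7} → {1, 3, 7}.
Read 'b': {1, 3, 7} → {1, 7}.
Read 'b': {1, 7} → {1, 7}.

{1, 7}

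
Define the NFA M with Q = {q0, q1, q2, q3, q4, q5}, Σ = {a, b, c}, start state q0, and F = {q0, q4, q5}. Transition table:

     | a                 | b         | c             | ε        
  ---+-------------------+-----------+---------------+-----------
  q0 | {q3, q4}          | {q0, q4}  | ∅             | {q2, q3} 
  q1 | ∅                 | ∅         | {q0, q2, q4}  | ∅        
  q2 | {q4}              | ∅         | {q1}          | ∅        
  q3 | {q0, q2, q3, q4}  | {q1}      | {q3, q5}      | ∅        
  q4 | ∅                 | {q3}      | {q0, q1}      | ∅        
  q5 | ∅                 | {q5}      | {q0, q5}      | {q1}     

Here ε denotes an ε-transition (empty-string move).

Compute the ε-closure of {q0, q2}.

{q0, q2, q3}

Begin with {q0, q2}.
ε-move q0 → q3; add q3.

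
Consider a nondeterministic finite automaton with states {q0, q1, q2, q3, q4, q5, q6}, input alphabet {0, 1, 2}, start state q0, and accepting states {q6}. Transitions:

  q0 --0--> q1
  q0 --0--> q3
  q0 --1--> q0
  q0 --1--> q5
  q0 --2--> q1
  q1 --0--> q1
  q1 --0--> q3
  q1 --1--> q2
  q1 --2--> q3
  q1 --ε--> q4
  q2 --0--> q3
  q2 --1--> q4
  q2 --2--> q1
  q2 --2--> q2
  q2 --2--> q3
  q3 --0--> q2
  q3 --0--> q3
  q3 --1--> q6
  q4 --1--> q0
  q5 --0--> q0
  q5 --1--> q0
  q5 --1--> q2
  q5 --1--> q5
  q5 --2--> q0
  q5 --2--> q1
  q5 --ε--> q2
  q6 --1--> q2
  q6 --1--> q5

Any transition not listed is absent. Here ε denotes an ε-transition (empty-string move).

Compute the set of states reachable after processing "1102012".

Start in {q0}.
Read '1': q0→{q0, q5}; union {q0, q5}; ε-closure = {q0, q2, q5}.
Read '1': q0→{q0, q5}, q2→{q4}, q5→{q0, q2, q5}; now {q0, q2, q4, q5}.
Read '0': q0→{q1, q3}, q2→{q3}, q4→∅, q5→{q0}; union {q0, q1, q3}; ε-closure = {q0, q1, q3, q4}.
Read '2': q0→{q1}, q1→{q3}, q3→∅, q4→∅; union {q1, q3}; ε-closure = {q1, q3, q4}.
Read '0': q1→{q1, q3}, q3→{q2, q3}, q4→∅; union {q1, q2, q3}; ε-closure = {q1, q2, q3, q4}.
Read '1': q1→{q2}, q2→{q4}, q3→{q6}, q4→{q0}; now {q0, q2, q4, q6}.
Read '2': q0→{q1}, q2→{q1, q2, q3}, q4→∅, q6→∅; union {q1, q2, q3}; ε-closure = {q1, q2, q3, q4}.

{q1, q2, q3, q4}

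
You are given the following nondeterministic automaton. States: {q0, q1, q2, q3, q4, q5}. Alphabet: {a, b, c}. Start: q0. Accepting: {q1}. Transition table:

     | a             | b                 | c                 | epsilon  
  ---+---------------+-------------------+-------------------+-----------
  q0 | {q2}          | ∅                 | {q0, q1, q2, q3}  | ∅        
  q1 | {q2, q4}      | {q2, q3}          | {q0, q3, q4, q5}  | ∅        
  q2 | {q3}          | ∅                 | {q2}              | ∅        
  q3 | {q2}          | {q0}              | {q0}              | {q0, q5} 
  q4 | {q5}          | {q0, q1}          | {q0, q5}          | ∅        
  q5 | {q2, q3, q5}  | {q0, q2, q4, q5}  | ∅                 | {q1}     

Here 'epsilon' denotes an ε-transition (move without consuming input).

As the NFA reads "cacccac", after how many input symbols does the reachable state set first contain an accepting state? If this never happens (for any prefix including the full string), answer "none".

1

Start in {q0}.
Read 'c': q0→{q0, q1, q2, q3}; union {q0, q1, q2, q3}; ε-closure = {q0, q1, q2, q3, q5}.
None of the earlier sets intersect F, but {q0, q1, q2, q3, q5} does.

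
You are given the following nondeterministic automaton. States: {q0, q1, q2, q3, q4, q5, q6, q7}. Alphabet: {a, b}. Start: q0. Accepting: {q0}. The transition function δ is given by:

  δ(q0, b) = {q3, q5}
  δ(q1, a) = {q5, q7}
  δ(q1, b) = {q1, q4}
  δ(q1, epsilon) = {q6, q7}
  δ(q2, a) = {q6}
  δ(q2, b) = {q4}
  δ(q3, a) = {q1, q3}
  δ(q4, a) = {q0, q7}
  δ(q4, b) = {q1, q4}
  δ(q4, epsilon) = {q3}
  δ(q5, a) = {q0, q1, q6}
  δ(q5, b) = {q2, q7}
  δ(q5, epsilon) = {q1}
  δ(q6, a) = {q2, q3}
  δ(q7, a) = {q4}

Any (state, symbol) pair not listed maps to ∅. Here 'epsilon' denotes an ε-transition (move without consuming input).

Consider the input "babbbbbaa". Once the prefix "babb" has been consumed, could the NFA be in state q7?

Start in {q0}.
Read 'b': {q0} → {q1, q3, q5, q6, q7}.
Read 'a': {q1, q3, q5, q6, q7} → {q0, q1, q2, q3, q4, q5, q6, q7}.
Read 'b': {q0, q1, q2, q3, q4, q5, q6, q7} → {q1, q2, q3, q4, q5, q6, q7}.
Read 'b': {q1, q2, q3, q4, q5, q6, q7} → {q1, q2, q3, q4, q6, q7}.
State q7 is in {q1, q2, q3, q4, q6, q7}.

Yes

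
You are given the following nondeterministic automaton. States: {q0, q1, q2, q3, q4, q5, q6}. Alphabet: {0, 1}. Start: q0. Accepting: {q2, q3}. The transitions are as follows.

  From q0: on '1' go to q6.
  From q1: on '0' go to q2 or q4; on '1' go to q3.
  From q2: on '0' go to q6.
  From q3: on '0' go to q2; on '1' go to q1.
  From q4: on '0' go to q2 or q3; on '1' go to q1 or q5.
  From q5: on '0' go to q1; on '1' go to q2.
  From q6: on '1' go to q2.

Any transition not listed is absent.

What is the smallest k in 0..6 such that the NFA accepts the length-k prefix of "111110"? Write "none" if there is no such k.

Start in {q0}.
Read '1': q0→{q6}; now {q6}.
Read '1': q6→{q2}; now {q2}.
None of the earlier sets intersect F, but {q2} does.

2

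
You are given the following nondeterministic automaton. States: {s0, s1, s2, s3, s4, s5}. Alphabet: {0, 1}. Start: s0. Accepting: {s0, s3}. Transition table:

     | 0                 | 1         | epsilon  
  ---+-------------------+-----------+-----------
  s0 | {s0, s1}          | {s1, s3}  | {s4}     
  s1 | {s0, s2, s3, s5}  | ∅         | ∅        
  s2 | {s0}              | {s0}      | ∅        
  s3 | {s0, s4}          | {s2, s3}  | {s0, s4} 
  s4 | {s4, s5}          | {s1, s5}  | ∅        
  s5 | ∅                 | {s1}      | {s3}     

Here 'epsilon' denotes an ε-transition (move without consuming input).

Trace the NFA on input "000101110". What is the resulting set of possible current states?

Start: ε-closure({s0}) = {s0, s4}.
Read '0': {s0, s4} → {s0, s1, s3, s4, s5}.
Read '0': {s0, s1, s3, s4, s5} → {s0, s1, s2, s3, s4, s5}.
Read '0': {s0, s1, s2, s3, s4, s5} → {s0, s1, s2, s3, s4, s5}.
Read '1': {s0, s1, s2, s3, s4, s5} → {s0, s1, s2, s3, s4, s5}.
Read '0': {s0, s1, s2, s3, s4, s5} → {s0, s1, s2, s3, s4, s5}.
Read '1': {s0, s1, s2, s3, s4, s5} → {s0, s1, s2, s3, s4, s5}.
Read '1': {s0, s1, s2, s3, s4, s5} → {s0, s1, s2, s3, s4, s5}.
Read '1': {s0, s1, s2, s3, s4, s5} → {s0, s1, s2, s3, s4, s5}.
Read '0': {s0, s1, s2, s3, s4, s5} → {s0, s1, s2, s3, s4, s5}.

{s0, s1, s2, s3, s4, s5}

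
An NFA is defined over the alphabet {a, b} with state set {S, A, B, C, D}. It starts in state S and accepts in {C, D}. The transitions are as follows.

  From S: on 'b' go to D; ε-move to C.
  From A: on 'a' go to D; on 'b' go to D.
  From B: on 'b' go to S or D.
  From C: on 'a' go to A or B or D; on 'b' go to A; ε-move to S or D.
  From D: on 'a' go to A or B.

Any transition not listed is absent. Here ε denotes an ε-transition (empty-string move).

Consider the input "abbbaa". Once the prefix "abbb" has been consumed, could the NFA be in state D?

Start: ε-closure({S}) = {S, C, D}.
Read 'a': {S, C, D} → {A, B, D}.
Read 'b': {A, B, D} → {S, C, D}.
Read 'b': {S, C, D} → {A, D}.
Read 'b': {A, D} → {D}.
State D is in {D}.

Yes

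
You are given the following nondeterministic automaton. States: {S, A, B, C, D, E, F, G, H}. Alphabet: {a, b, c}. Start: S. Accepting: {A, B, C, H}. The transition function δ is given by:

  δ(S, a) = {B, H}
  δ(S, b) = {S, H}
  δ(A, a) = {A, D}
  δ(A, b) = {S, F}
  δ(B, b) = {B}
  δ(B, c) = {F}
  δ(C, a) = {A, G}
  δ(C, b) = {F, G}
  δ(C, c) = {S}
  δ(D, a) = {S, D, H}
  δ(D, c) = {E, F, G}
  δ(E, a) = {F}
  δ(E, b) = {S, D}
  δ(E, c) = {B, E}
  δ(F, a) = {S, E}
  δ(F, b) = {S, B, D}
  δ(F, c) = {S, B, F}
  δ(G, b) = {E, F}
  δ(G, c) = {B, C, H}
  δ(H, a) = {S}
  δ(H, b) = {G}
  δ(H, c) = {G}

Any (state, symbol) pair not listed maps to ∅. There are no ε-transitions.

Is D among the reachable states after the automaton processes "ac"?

No

Start in {S}.
Read 'a': {S} → {B, H}.
Read 'c': {B, H} → {F, G}.
State D is not in {F, G}.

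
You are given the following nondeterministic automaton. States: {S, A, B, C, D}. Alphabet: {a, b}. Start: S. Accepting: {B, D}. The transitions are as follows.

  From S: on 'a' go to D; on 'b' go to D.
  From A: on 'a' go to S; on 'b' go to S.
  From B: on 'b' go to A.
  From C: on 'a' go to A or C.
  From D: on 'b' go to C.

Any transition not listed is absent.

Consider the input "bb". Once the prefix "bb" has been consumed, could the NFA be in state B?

No

Start in {S}.
Read 'b': {S} → {D}.
Read 'b': {D} → {C}.
State B is not in {C}.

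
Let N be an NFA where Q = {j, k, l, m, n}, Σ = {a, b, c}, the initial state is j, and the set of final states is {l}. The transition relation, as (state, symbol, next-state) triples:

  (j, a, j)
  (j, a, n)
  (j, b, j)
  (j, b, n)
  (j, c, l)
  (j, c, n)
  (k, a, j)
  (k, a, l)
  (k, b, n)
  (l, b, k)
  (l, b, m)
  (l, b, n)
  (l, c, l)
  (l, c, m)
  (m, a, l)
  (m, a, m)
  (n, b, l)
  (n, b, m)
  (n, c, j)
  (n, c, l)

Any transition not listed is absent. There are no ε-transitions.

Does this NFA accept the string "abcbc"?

Yes

Start in {j}.
Read 'a': j→{j, n}; now {j, n}.
Read 'b': j→{j, n}, n→{l, m}; now {j, l, m, n}.
Read 'c': j→{l, n}, l→{l, m}, m→∅, n→{j, l}; now {j, l, m, n}.
Read 'b': j→{j, n}, l→{k, m, n}, m→∅, n→{l, m}; now {j, k, l, m, n}.
Read 'c': j→{l, n}, k→∅, l→{l, m}, m→∅, n→{j, l}; now {j, l, m, n}.
The final set {j, l, m, n} contains the accepting state l.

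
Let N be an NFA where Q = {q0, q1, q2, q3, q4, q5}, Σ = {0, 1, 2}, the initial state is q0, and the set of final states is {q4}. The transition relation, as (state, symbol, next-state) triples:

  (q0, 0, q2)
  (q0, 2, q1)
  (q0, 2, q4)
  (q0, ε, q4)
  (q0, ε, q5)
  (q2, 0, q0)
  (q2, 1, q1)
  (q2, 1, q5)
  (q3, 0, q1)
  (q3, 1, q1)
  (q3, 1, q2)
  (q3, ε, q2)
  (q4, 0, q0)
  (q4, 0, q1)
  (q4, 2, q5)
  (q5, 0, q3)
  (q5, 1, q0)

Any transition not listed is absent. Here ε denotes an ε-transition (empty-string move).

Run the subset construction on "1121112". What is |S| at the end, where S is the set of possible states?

3

Start: ε-closure({q0}) = {q0, q4, q5}.
Read '1': q0→∅, q4→∅, q5→{q0}; union {q0}; ε-closure = {q0, q4, q5}.
Read '1': q0→∅, q4→∅, q5→{q0}; union {q0}; ε-closure = {q0, q4, q5}.
Read '2': q0→{q1, q4}, q4→{q5}, q5→∅; now {q1, q4, q5}.
Read '1': q1→∅, q4→∅, q5→{q0}; union {q0}; ε-closure = {q0, q4, q5}.
Read '1': q0→∅, q4→∅, q5→{q0}; union {q0}; ε-closure = {q0, q4, q5}.
Read '1': q0→∅, q4→∅, q5→{q0}; union {q0}; ε-closure = {q0, q4, q5}.
Read '2': q0→{q1, q4}, q4→{q5}, q5→∅; now {q1, q4, q5}.
That set has 3 states.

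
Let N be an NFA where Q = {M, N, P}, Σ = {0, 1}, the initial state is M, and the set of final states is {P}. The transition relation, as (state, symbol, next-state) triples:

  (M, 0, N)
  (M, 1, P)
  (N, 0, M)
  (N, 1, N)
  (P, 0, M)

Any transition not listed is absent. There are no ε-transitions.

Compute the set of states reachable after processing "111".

Start in {M}.
Read '1': M→{P}; now {P}.
Read '1': P→∅; now ∅.
The set is empty and remains empty for the remaining 1 symbol.

∅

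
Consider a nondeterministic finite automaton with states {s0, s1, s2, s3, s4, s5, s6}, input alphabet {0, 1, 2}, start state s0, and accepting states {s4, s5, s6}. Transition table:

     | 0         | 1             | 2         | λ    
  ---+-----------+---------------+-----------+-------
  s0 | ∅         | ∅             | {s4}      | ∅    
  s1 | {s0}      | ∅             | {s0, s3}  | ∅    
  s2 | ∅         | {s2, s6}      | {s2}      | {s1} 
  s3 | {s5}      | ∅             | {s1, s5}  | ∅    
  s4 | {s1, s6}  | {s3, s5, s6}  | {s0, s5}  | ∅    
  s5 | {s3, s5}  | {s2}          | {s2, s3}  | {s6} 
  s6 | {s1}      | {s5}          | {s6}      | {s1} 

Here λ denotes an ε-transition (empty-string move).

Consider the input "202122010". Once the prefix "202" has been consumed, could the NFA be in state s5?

Start in {s0}.
Read '2': s0→{s4}; now {s4}.
Read '0': s4→{s1, s6}; now {s1, s6}.
Read '2': s1→{s0, s3}, s6→{s6}; union {s0, s3, s6}; ε-closure = {s0, s1, s3, s6}.
State s5 is not in {s0, s1, s3, s6}.

No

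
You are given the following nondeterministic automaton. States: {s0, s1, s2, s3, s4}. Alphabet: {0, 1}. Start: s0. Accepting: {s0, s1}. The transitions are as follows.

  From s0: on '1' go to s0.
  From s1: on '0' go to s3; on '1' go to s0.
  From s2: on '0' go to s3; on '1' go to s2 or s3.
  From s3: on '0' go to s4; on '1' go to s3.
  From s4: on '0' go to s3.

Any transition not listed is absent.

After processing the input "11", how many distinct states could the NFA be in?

1

Start in {s0}.
Read '1': {s0} → {s0}.
Read '1': {s0} → {s0}.
That set has 1 state.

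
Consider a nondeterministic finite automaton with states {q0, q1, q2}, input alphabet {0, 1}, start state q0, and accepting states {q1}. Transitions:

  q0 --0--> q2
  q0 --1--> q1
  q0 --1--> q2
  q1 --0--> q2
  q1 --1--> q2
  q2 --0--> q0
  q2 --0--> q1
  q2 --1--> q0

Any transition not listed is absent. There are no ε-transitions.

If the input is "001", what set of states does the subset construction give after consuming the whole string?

{q1, q2}

Start in {q0}.
Read '0': {q0} → {q2}.
Read '0': {q2} → {q0, q1}.
Read '1': {q0, q1} → {q1, q2}.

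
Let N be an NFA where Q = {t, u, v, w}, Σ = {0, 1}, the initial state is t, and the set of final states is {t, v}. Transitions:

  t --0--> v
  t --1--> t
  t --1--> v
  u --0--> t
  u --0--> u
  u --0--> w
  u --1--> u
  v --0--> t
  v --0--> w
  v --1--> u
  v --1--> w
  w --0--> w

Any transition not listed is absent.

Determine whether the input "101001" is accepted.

Start in {t}.
Read '1': {t} → {t, v}.
Read '0': {t, v} → {t, v, w}.
Read '1': {t, v, w} → {t, u, v, w}.
Read '0': {t, u, v, w} → {t, u, v, w}.
Read '0': {t, u, v, w} → {t, u, v, w}.
Read '1': {t, u, v, w} → {t, u, v, w}.
The final set {t, u, v, w} contains the accepting states t, v.

Yes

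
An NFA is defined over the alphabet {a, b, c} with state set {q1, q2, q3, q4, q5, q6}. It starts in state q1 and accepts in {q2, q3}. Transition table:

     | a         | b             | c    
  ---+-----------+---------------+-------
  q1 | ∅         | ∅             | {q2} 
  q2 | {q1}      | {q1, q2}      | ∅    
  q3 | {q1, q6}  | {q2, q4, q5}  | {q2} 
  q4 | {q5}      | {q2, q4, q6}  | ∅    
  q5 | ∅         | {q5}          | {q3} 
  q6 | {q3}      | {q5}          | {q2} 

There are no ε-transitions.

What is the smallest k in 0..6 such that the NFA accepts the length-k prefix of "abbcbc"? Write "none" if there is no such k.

Start in {q1}.
Read 'a': {q1} → ∅.
The set is empty and remains empty for the remaining 5 symbols.
No reachable set along the way intersects F.

none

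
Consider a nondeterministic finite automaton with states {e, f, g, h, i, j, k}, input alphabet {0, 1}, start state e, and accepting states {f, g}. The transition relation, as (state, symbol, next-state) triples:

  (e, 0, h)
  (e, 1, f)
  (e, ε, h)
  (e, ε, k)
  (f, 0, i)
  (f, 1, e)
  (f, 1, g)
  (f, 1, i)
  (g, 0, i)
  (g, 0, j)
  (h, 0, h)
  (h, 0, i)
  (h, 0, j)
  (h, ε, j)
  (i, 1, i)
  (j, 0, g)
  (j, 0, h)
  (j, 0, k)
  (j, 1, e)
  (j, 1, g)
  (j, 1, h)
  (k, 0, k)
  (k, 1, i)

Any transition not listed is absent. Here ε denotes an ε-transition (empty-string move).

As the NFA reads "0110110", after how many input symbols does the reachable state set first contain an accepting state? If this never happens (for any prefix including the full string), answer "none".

1

Start: ε-closure({e}) = {e, h, j, k}.
Read '0': e→{h}, h→{h, i, j}, j→{g, h, k}, k→{k}; now {g, h, i, j, k}.
None of the earlier sets intersect F, but {g, h, i, j, k} does.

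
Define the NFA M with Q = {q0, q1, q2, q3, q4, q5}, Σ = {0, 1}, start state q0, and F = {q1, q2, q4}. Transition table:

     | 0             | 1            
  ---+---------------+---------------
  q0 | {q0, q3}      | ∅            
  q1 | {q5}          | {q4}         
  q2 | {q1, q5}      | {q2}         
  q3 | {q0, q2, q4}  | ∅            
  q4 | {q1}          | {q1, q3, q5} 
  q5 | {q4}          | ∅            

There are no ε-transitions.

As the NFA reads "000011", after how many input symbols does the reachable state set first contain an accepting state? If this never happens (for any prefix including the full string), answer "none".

2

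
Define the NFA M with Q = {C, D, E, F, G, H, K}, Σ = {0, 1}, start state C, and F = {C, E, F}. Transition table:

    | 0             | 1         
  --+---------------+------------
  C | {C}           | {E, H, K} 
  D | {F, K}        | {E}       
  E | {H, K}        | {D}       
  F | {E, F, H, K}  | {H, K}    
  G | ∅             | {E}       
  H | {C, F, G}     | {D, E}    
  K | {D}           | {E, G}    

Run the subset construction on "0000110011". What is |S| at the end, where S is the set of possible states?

Start in {C}.
Read '0': C→{C}; now {C}.
Read '0': C→{C}; now {C}.
Read '0': C→{C}; now {C}.
Read '0': C→{C}; now {C}.
Read '1': C→{E, H, K}; now {E, H, K}.
Read '1': E→{D}, H→{D, E}, K→{E, G}; now {D, E, G}.
Read '0': D→{F, K}, E→{H, K}, G→∅; now {F, H, K}.
Read '0': F→{E, F, H, K}, H→{C, F, G}, K→{D}; now {C, D, E, F, G, H, K}.
Read '1': C→{E, H, K}, D→{E}, E→{D}, F→{H, K}, G→{E}, H→{D, E}, K→{E, G}; now {D, E, G, H, K}.
Read '1': D→{E}, E→{D}, G→{E}, H→{D, E}, K→{E, G}; now {D, E, G}.
That set has 3 states.

3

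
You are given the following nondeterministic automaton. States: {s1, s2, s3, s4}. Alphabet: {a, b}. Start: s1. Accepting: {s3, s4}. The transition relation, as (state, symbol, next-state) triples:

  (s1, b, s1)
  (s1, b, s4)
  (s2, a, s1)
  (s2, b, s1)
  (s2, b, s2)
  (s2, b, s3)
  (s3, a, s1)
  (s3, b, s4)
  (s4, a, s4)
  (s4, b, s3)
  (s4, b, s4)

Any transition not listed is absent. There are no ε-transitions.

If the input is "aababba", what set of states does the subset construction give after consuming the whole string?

Start in {s1}.
Read 'a': s1→∅; now ∅.
The set is empty and remains empty for the remaining 6 symbols.

∅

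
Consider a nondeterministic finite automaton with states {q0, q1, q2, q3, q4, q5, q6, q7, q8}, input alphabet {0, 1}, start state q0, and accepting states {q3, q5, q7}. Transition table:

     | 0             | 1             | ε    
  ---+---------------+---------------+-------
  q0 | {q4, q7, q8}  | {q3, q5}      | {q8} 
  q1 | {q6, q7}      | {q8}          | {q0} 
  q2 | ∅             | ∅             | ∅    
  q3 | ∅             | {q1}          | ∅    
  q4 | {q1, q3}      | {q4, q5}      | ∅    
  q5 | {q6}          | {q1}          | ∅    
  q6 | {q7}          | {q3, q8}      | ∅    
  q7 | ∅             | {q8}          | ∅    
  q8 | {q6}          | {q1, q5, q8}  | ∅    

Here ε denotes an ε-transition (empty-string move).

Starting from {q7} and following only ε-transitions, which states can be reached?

Begin with {q7}.
No ε-moves leave this set, so the closure equals the set itself.

{q7}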